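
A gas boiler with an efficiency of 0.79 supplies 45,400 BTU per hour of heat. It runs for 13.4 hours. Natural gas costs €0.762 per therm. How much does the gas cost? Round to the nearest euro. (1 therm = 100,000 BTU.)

€6

Heat delivered = 45,400 BTU/h × 13.4 h = 608,360 BTU
Gas input = 608,360 / 0.79 = 770,076 BTU
= 770,076 / 100,000 = 7.701 therm
Cost = 7.701 × €0.762/therm = €5.87 ≈ €6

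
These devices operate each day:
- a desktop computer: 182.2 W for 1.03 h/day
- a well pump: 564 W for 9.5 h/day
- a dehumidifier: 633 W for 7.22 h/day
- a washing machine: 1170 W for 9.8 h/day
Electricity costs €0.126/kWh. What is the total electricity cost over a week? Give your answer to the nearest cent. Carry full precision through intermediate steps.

desktop computer: 182.2 W × 1.03 h × 7 d = 1,314 Wh = 1.314 kWh
well pump: 564 W × 9.5 h × 7 d = 37,506 Wh = 37.51 kWh
dehumidifier: 633 W × 7.22 h × 7 d = 31,992 Wh = 31.99 kWh
washing machine: 1170 W × 9.8 h × 7 d = 80,262 Wh = 80.26 kWh
Total energy = 1.314 + 37.51 + 31.99 + 80.26 = 151.1 kWh
Cost = 151.1 kWh × €0.126 = €19.04

€19.04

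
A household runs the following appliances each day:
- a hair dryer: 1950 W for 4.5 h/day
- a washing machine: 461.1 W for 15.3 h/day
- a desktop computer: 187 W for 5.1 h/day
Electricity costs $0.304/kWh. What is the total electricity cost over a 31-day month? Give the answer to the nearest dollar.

hair dryer: 1950 W × 4.5 h × 31 d = 272,025 Wh = 272 kWh
washing machine: 461.1 W × 15.3 h × 31 d = 218,700 Wh = 218.7 kWh
desktop computer: 187 W × 5.1 h × 31 d = 29,565 Wh = 29.56 kWh
Total energy = 272 + 218.7 + 29.56 = 520.3 kWh
Cost = 520.3 kWh × $0.304 = $158.17 ≈ $158

$158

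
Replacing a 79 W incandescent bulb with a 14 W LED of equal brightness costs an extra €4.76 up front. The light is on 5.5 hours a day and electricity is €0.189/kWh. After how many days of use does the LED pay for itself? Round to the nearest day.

70 days

Power saved = 79 − 14 = 65 W
Daily energy saved = 65 W × 5.5 h = 357.5 Wh = 0.3575 kWh
Daily savings = 0.3575 × €0.189 = €0.0676
Payback = €4.76 / €0.0676 per day = 70.45 days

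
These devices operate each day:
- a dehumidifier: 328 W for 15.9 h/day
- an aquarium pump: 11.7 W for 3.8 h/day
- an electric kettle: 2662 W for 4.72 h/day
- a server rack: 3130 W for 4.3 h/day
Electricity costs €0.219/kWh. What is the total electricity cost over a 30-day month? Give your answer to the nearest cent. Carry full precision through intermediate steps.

dehumidifier: 328 W × 15.9 h × 30 d = 156,456 Wh = 156.5 kWh
aquarium pump: 11.7 W × 3.8 h × 30 d = 1,334 Wh = 1.334 kWh
electric kettle: 2662 W × 4.72 h × 30 d = 376,939 Wh = 376.9 kWh
server rack: 3130 W × 4.3 h × 30 d = 403,770 Wh = 403.8 kWh
Total energy = 156.5 + 1.334 + 376.9 + 403.8 = 938.5 kWh
Cost = 938.5 kWh × €0.219 = €205.53

€205.53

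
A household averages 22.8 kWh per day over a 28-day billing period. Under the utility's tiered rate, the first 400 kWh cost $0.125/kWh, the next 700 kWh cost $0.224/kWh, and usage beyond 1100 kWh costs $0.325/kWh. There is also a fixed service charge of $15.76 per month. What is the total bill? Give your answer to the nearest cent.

Usage = 22.8 kWh/day × 28 days = 638.4 kWh
First 400 kWh × $0.125 = $50.00
Next 238.4 kWh × $0.224 = $53.40
Remaining tier: 0 kWh (not reached)
Energy charge = $103.40; + service $15.76 = $119.16

$119.16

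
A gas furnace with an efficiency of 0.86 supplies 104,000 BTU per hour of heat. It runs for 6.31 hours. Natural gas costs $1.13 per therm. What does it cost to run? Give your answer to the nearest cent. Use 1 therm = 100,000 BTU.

Heat delivered = 104,000 BTU/h × 6.31 h = 656,240 BTU
Gas input = 656,240 / 0.86 = 763,070 BTU
= 763,070 / 100,000 = 7.631 therm
Cost = 7.631 × $1.13/therm = $8.62

$8.62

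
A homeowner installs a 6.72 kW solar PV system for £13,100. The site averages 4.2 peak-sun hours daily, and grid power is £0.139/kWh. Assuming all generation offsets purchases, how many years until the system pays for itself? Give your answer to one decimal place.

9.1 years

Daily generation = 6.72 kW × 4.2 h = 28.22 kWh
Annual generation = 28.22 × 365 = 10302 kWh
Annual savings = 10302 × £0.139 = £1,431.94
Payback = £13,100 / £1,431.94 = 9.15 years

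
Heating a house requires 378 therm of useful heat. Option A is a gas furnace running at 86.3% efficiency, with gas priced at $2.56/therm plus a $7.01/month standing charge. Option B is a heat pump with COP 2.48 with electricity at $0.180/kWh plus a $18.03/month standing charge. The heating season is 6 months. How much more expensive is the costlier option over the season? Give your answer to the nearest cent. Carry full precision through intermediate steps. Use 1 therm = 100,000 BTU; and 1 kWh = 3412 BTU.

$251.09

Heat load = 378 therm × 100,000 = 37,800,000 BTU
Gas: input = 37,800,000 / 0.863 = 43,800,695 BTU = 438 therm → 438 × $2.56 = $1,121.30; + 6 × $7.01 standing = $1,163.36
Heat pump: 37,800,000 BTU / 3412 = 11,080 kWh heat; / 2.48 = 4,467 kWh in → × $0.180 = $804.09; + 6 × $18.03 standing = $912.27
Difference = |$1,163.36 − $912.27| = $251.09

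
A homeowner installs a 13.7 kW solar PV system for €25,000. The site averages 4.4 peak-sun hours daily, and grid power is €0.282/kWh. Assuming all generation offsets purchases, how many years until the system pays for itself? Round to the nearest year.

Daily generation = 13.7 kW × 4.4 h = 60.28 kWh
Annual generation = 60.28 × 365 = 22002 kWh
Annual savings = 22002 × €0.282 = €6,204.62
Payback = €25,000 / €6,204.62 = 4.03 years

4 years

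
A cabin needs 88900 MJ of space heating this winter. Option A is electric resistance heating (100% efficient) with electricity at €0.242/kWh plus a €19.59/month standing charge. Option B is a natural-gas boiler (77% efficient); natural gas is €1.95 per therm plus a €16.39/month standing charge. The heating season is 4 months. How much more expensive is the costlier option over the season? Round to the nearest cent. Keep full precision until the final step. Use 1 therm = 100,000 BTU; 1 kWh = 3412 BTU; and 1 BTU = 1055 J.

€3855.43

Heat load = 88900 MJ = 88,900,000,000 J / 1055 = 84,265,403 BTU
Gas: input = 84,265,403 / 0.770 = 109,435,588 BTU = 1,094 therm → 1,094 × €1.95 = €2,133.99; + 4 × €16.39 standing = €2,199.55
Electric: 84,265,403 BTU / 3412 = 24,700 kWh → × €0.242 = €5,976.62; + 4 × €19.59 standing = €6,054.98
Difference = |€2,199.55 − €6,054.98| = €3,855.43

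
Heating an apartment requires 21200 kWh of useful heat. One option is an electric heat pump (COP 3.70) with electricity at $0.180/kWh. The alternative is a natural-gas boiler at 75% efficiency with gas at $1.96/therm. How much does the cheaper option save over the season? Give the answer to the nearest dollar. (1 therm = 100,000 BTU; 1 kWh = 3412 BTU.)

$859

Heat load = 21200 kWh × 3412 = 72,334,400 BTU
Gas: input = 72,334,400 / 0.75 = 96,445,867 BTU = 964.5 therm → 964.5 × $1.96 = $1,890.34
Heat pump: 72,334,400 BTU / 3412 = 21,200 kWh heat; / 3.70 = 5,730 kWh in → × $0.180 = $1,031.35
Difference = |$1,890.34 − $1,031.35| = $858.99 ≈ $859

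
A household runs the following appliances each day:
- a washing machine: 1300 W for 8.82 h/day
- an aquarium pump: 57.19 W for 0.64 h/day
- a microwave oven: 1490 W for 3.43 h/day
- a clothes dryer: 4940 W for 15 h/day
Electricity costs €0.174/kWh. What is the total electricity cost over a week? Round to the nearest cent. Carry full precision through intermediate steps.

€110.49

washing machine: 1300 W × 8.82 h × 7 d = 80,262 Wh = 80.26 kWh
aquarium pump: 57.19 W × 0.64 h × 7 d = 256 Wh = 0.2562 kWh
microwave oven: 1490 W × 3.43 h × 7 d = 35,775 Wh = 35.77 kWh
clothes dryer: 4940 W × 15 h × 7 d = 518,700 Wh = 518.7 kWh
Total energy = 80.26 + 0.2562 + 35.77 + 518.7 = 635 kWh
Cost = 635 kWh × €0.174 = €110.49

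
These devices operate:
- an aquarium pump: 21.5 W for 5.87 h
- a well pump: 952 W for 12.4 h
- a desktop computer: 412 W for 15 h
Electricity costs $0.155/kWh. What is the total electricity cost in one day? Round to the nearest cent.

$2.81

aquarium pump: 21.5 W × 5.87 h = 126 Wh = 0.1262 kWh
well pump: 952 W × 12.4 h = 11,805 Wh = 11.8 kWh
desktop computer: 412 W × 15 h = 6,180 Wh = 6.18 kWh
Total energy = 0.1262 + 11.8 + 6.18 = 18.11 kWh
Cost = 18.11 kWh × $0.155 = $2.81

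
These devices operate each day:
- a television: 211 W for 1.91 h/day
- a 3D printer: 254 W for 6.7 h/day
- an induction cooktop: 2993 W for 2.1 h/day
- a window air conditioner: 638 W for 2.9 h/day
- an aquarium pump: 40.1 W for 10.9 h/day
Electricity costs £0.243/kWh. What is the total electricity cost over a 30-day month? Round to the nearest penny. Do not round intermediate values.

£77.84

television: 211 W × 1.91 h × 30 d = 12,090 Wh = 12.09 kWh
3D printer: 254 W × 6.7 h × 30 d = 51,054 Wh = 51.05 kWh
induction cooktop: 2993 W × 2.1 h × 30 d = 188,559 Wh = 188.6 kWh
window air conditioner: 638 W × 2.9 h × 30 d = 55,506 Wh = 55.51 kWh
aquarium pump: 40.1 W × 10.9 h × 30 d = 13,113 Wh = 13.11 kWh
Total energy = 12.09 + 51.05 + 188.6 + 55.51 + 13.11 = 320.3 kWh
Cost = 320.3 kWh × £0.243 = £77.84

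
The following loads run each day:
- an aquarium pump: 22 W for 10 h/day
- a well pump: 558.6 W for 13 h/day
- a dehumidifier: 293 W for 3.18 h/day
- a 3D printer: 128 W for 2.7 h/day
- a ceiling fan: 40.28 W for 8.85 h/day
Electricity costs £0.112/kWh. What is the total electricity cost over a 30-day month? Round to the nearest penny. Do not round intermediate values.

aquarium pump: 22 W × 10 h × 30 d = 6,600 Wh = 6.6 kWh
well pump: 558.6 W × 13 h × 30 d = 217,854 Wh = 217.9 kWh
dehumidifier: 293 W × 3.18 h × 30 d = 27,952 Wh = 27.95 kWh
3D printer: 128 W × 2.7 h × 30 d = 10,368 Wh = 10.37 kWh
ceiling fan: 40.28 W × 8.85 h × 30 d = 10,694 Wh = 10.69 kWh
Total energy = 6.6 + 217.9 + 27.95 + 10.37 + 10.69 = 273.5 kWh
Cost = 273.5 kWh × £0.112 = £30.63

£30.63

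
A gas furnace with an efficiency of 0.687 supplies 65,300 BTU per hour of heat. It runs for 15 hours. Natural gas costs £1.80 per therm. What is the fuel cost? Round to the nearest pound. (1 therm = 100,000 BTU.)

Heat delivered = 65,300 BTU/h × 15 h = 979,500 BTU
Gas input = 979,500 / 0.687 = 1,425,764 BTU
= 1,425,764 / 100,000 = 14.26 therm
Cost = 14.26 × £1.80/therm = £25.66 ≈ £26

£26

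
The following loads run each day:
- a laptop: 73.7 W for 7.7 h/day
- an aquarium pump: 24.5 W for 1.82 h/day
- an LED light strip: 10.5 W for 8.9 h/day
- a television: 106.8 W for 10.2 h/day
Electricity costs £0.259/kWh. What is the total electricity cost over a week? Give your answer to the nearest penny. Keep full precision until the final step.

£3.25

laptop: 73.7 W × 7.7 h × 7 d = 3,972 Wh = 3.972 kWh
aquarium pump: 24.5 W × 1.82 h × 7 d = 312 Wh = 0.3121 kWh
LED light strip: 10.5 W × 8.9 h × 7 d = 654 Wh = 0.6542 kWh
television: 106.8 W × 10.2 h × 7 d = 7,626 Wh = 7.626 kWh
Total energy = 3.972 + 0.3121 + 0.6542 + 7.626 = 12.56 kWh
Cost = 12.56 kWh × £0.259 = £3.25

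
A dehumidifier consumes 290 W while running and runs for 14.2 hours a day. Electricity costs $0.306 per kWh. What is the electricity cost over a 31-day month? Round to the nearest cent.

Energy = 290 W × 14.2 h/day × 31 days = 127,658 Wh = 127.7 kWh
Cost = 127.7 kWh × $0.306/kWh = $39.06

$39.06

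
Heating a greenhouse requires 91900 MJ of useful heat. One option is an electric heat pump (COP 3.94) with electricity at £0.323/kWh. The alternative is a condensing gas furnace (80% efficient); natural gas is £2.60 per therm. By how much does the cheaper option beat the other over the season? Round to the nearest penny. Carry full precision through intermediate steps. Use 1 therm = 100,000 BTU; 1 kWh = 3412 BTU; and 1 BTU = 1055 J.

£738.09

Heat load = 91900 MJ = 91,900,000,000 J / 1055 = 87,109,005 BTU
Gas: input = 87,109,005 / 0.80 = 108,886,256 BTU = 1,089 therm → 1,089 × £2.60 = £2,831.04
Heat pump: 87,109,005 BTU / 3412 = 25,530 kWh heat; / 3.94 = 6,480 kWh in → × £0.323 = £2,092.96
Difference = |£2,831.04 − £2,092.96| = £738.09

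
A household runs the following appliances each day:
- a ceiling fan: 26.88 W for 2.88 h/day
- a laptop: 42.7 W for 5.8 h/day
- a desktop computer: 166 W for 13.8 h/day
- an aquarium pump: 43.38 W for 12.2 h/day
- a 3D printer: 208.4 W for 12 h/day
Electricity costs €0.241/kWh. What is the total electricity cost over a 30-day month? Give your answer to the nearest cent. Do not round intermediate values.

ceiling fan: 26.88 W × 2.88 h × 30 d = 2,322 Wh = 2.322 kWh
laptop: 42.7 W × 5.8 h × 30 d = 7,430 Wh = 7.43 kWh
desktop computer: 166 W × 13.8 h × 30 d = 68,724 Wh = 68.72 kWh
aquarium pump: 43.38 W × 12.2 h × 30 d = 15,877 Wh = 15.88 kWh
3D printer: 208.4 W × 12 h × 30 d = 75,024 Wh = 75.02 kWh
Total energy = 2.322 + 7.43 + 68.72 + 15.88 + 75.02 = 169.4 kWh
Cost = 169.4 kWh × €0.241 = €40.82

€40.82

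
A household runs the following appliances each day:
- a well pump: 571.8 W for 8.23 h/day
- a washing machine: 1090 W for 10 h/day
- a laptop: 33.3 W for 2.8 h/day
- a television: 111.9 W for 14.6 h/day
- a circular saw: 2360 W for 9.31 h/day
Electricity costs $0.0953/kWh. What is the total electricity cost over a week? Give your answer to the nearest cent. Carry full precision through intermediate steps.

$26.22

well pump: 571.8 W × 8.23 h × 7 d = 32,941 Wh = 32.94 kWh
washing machine: 1090 W × 10 h × 7 d = 76,300 Wh = 76.3 kWh
laptop: 33.3 W × 2.8 h × 7 d = 653 Wh = 0.6527 kWh
television: 111.9 W × 14.6 h × 7 d = 11,436 Wh = 11.44 kWh
circular saw: 2360 W × 9.31 h × 7 d = 153,801 Wh = 153.8 kWh
Total energy = 32.94 + 76.3 + 0.6527 + 11.44 + 153.8 = 275.1 kWh
Cost = 275.1 kWh × $0.0953 = $26.22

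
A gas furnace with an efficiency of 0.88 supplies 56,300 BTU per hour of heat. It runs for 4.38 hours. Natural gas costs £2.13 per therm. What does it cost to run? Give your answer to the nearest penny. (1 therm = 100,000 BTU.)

£5.97

Heat delivered = 56,300 BTU/h × 4.38 h = 246,594 BTU
Gas input = 246,594 / 0.88 = 280,220 BTU
= 280,220 / 100,000 = 2.802 therm
Cost = 2.802 × £2.13/therm = £5.97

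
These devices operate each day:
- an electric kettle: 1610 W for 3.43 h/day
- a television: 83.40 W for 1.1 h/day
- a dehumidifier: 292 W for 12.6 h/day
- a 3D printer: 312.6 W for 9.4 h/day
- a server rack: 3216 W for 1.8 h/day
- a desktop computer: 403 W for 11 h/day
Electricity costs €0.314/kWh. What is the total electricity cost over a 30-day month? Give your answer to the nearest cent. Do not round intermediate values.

electric kettle: 1610 W × 3.43 h × 30 d = 165,669 Wh = 165.7 kWh
television: 83.40 W × 1.1 h × 30 d = 2,752 Wh = 2.752 kWh
dehumidifier: 292 W × 12.6 h × 30 d = 110,376 Wh = 110.4 kWh
3D printer: 312.6 W × 9.4 h × 30 d = 88,153 Wh = 88.15 kWh
server rack: 3216 W × 1.8 h × 30 d = 173,664 Wh = 173.7 kWh
desktop computer: 403 W × 11 h × 30 d = 132,990 Wh = 133 kWh
Total energy = 165.7 + 2.752 + 110.4 + 88.15 + 173.7 + 133 = 673.6 kWh
Cost = 673.6 kWh × €0.314 = €211.51

€211.51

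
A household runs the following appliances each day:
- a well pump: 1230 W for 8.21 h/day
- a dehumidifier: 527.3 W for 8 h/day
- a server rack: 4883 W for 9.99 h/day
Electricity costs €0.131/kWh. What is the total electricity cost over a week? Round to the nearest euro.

€58

well pump: 1230 W × 8.21 h × 7 d = 70,688 Wh = 70.69 kWh
dehumidifier: 527.3 W × 8 h × 7 d = 29,529 Wh = 29.53 kWh
server rack: 4883 W × 9.99 h × 7 d = 341,468 Wh = 341.5 kWh
Total energy = 70.69 + 29.53 + 341.5 = 441.7 kWh
Cost = 441.7 kWh × €0.131 = €57.86 ≈ €58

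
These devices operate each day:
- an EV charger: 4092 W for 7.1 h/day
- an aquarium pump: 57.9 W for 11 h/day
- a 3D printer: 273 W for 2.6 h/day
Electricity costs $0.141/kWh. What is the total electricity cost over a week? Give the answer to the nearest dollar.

EV charger: 4092 W × 7.1 h × 7 d = 203,372 Wh = 203.4 kWh
aquarium pump: 57.9 W × 11 h × 7 d = 4,458 Wh = 4.458 kWh
3D printer: 273 W × 2.6 h × 7 d = 4,969 Wh = 4.969 kWh
Total energy = 203.4 + 4.458 + 4.969 = 212.8 kWh
Cost = 212.8 kWh × $0.141 = $30.00

$30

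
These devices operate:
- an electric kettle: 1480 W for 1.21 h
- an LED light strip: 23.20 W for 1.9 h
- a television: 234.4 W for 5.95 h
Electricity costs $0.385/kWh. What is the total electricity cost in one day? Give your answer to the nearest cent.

electric kettle: 1480 W × 1.21 h = 1,791 Wh = 1.791 kWh
LED light strip: 23.20 W × 1.9 h = 44 Wh = 0.04408 kWh
television: 234.4 W × 5.95 h = 1,395 Wh = 1.395 kWh
Total energy = 1.791 + 0.04408 + 1.395 = 3.23 kWh
Cost = 3.23 kWh × $0.385 = $1.24

$1.24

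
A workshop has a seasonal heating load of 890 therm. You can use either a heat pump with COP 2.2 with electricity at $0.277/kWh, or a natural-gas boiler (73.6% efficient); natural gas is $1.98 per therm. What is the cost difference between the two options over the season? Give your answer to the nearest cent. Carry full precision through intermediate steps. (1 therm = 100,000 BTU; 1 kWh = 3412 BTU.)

Heat load = 890 therm × 100,000 = 89,000,000 BTU
Gas: input = 89,000,000 / 0.736 = 120,923,913 BTU = 1,209 therm → 1,209 × $1.98 = $2,394.29
Heat pump: 89,000,000 BTU / 3412 = 26,080 kWh heat; / 2.2 = 11,860 kWh in → × $0.277 = $3,284.26
Difference = |$2,394.29 − $3,284.26| = $889.97

$889.97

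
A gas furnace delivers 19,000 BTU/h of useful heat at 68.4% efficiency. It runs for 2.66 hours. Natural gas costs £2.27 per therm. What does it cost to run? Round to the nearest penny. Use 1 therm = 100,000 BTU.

Heat delivered = 19,000 BTU/h × 2.66 h = 50,540 BTU
Gas input = 50,540 / 0.684 = 73,889 BTU
= 73,889 / 100,000 = 0.7389 therm
Cost = 0.7389 × £2.27/therm = £1.68

£1.68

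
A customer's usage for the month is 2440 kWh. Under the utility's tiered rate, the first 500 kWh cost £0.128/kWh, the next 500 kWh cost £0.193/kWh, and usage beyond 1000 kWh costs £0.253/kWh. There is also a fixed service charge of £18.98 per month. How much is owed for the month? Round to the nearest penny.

First 500 kWh × £0.128 = £64.00
Next 500 kWh × £0.193 = £96.50
Remaining 1440 kWh × £0.253 = £364.32
Energy charge = £524.82; + service £18.98 = £543.80

£543.80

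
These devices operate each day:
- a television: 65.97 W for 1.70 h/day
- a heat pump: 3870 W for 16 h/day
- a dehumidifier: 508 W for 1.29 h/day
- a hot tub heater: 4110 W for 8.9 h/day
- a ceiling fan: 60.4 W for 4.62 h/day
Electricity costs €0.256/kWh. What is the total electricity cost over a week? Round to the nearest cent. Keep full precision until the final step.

€178.39

television: 65.97 W × 1.70 h × 7 d = 785 Wh = 0.785 kWh
heat pump: 3870 W × 16 h × 7 d = 433,440 Wh = 433.4 kWh
dehumidifier: 508 W × 1.29 h × 7 d = 4,587 Wh = 4.587 kWh
hot tub heater: 4110 W × 8.9 h × 7 d = 256,053 Wh = 256.1 kWh
ceiling fan: 60.4 W × 4.62 h × 7 d = 1,953 Wh = 1.953 kWh
Total energy = 0.785 + 433.4 + 4.587 + 256.1 + 1.953 = 696.8 kWh
Cost = 696.8 kWh × €0.256 = €178.39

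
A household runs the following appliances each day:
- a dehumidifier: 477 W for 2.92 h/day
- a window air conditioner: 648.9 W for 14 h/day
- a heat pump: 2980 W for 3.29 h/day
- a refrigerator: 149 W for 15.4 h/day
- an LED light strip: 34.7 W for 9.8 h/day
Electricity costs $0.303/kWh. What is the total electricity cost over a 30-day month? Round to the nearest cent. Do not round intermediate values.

dehumidifier: 477 W × 2.92 h × 30 d = 41,785 Wh = 41.79 kWh
window air conditioner: 648.9 W × 14 h × 30 d = 272,538 Wh = 272.5 kWh
heat pump: 2980 W × 3.29 h × 30 d = 294,126 Wh = 294.1 kWh
refrigerator: 149 W × 15.4 h × 30 d = 68,838 Wh = 68.84 kWh
LED light strip: 34.7 W × 9.8 h × 30 d = 10,202 Wh = 10.2 kWh
Total energy = 41.79 + 272.5 + 294.1 + 68.84 + 10.2 = 687.5 kWh
Cost = 687.5 kWh × $0.303 = $208.31

$208.31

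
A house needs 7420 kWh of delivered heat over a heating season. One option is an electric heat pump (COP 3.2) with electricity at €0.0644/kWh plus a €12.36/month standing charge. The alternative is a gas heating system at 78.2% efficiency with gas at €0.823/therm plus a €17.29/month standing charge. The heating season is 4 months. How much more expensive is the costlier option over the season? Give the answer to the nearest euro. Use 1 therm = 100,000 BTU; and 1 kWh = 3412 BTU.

€137

Heat load = 7420 kWh × 3412 = 25,317,040 BTU
Gas: input = 25,317,040 / 0.782 = 32,374,731 BTU = 323.7 therm → 323.7 × €0.823 = €266.44; + 4 × €17.29 standing = €335.60
Heat pump: 25,317,040 BTU / 3412 = 7,420 kWh heat; / 3.2 = 2,319 kWh in → × €0.0644 = €149.33; + 4 × €12.36 standing = €198.77
Difference = |€335.60 − €198.77| = €136.84 ≈ €137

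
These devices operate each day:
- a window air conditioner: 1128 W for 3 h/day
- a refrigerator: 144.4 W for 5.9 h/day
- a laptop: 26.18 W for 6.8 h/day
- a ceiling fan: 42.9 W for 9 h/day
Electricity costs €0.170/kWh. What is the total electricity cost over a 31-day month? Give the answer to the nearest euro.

€25

window air conditioner: 1128 W × 3 h × 31 d = 104,904 Wh = 104.9 kWh
refrigerator: 144.4 W × 5.9 h × 31 d = 26,411 Wh = 26.41 kWh
laptop: 26.18 W × 6.8 h × 31 d = 5,519 Wh = 5.519 kWh
ceiling fan: 42.9 W × 9 h × 31 d = 11,969 Wh = 11.97 kWh
Total energy = 104.9 + 26.41 + 5.519 + 11.97 = 148.8 kWh
Cost = 148.8 kWh × €0.170 = €25.30 ≈ €25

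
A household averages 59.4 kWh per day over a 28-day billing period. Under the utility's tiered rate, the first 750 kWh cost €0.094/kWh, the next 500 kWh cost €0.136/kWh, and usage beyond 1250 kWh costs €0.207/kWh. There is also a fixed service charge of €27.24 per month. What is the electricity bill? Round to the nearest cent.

Usage = 59.4 kWh/day × 28 days = 1663.2 kWh
First 750 kWh × €0.094 = €70.50
Next 500 kWh × €0.136 = €68.00
Remaining 413.2 kWh × €0.207 = €85.53
Energy charge = €224.03; + service €27.24 = €251.27

€251.27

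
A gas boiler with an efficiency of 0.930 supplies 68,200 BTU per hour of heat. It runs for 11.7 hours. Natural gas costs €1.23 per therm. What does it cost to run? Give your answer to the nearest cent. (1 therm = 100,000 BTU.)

€10.55

Heat delivered = 68,200 BTU/h × 11.7 h = 797,940 BTU
Gas input = 797,940 / 0.930 = 858,000 BTU
= 858,000 / 100,000 = 8.58 therm
Cost = 8.58 × €1.23/therm = €10.55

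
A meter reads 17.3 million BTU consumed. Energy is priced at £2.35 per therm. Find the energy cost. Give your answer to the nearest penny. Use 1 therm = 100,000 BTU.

£406.55

17.3 million BTU × (10 therm/million BTU) = 173 therm
Cost = 173 therm × £2.35/therm = £406.55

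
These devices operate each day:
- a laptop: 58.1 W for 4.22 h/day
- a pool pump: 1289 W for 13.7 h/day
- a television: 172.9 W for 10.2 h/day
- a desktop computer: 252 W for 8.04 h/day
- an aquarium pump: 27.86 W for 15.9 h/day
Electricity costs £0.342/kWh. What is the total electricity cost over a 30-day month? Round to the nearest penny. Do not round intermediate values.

£227.13

laptop: 58.1 W × 4.22 h × 30 d = 7,355 Wh = 7.355 kWh
pool pump: 1289 W × 13.7 h × 30 d = 529,779 Wh = 529.8 kWh
television: 172.9 W × 10.2 h × 30 d = 52,907 Wh = 52.91 kWh
desktop computer: 252 W × 8.04 h × 30 d = 60,782 Wh = 60.78 kWh
aquarium pump: 27.86 W × 15.9 h × 30 d = 13,289 Wh = 13.29 kWh
Total energy = 7.355 + 529.8 + 52.91 + 60.78 + 13.29 = 664.1 kWh
Cost = 664.1 kWh × £0.342 = £227.13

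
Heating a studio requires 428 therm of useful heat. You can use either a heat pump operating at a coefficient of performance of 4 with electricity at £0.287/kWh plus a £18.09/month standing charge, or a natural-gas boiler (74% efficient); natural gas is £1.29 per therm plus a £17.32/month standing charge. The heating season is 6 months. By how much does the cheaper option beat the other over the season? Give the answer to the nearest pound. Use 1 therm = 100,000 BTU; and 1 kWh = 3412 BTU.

£159

Heat load = 428 therm × 100,000 = 42,800,000 BTU
Gas: input = 42,800,000 / 0.74 = 57,837,838 BTU = 578.4 therm → 578.4 × £1.29 = £746.11; + 6 × £17.32 standing = £850.03
Heat pump: 42,800,000 BTU / 3412 = 12,540 kWh heat; / 4 = 3,136 kWh in → × £0.287 = £900.03; + 6 × £18.09 standing = £1,008.57
Difference = |£850.03 − £1,008.57| = £158.54 ≈ £159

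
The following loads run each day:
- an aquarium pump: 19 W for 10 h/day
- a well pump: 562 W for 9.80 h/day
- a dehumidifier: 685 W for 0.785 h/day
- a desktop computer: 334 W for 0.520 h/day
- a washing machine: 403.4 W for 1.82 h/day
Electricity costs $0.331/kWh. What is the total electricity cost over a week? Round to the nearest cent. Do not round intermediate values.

$16.55

aquarium pump: 19 W × 10 h × 7 d = 1,330 Wh = 1.33 kWh
well pump: 562 W × 9.80 h × 7 d = 38,553 Wh = 38.55 kWh
dehumidifier: 685 W × 0.785 h × 7 d = 3,764 Wh = 3.764 kWh
desktop computer: 334 W × 0.520 h × 7 d = 1,216 Wh = 1.216 kWh
washing machine: 403.4 W × 1.82 h × 7 d = 5,139 Wh = 5.139 kWh
Total energy = 1.33 + 38.55 + 3.764 + 1.216 + 5.139 = 50 kWh
Cost = 50 kWh × $0.331 = $16.55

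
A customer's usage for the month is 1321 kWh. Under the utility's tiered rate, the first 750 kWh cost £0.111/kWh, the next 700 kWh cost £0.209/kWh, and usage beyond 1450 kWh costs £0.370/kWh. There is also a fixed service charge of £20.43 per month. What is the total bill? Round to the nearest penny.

£223.02

First 750 kWh × £0.111 = £83.25
Next 571 kWh × £0.209 = £119.34
Remaining tier: 0 kWh (not reached)
Energy charge = £202.59; + service £20.43 = £223.02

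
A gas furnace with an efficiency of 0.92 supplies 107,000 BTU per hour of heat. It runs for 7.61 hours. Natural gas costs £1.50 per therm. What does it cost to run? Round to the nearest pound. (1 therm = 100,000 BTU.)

Heat delivered = 107,000 BTU/h × 7.61 h = 814,270 BTU
Gas input = 814,270 / 0.92 = 885,076 BTU
= 885,076 / 100,000 = 8.851 therm
Cost = 8.851 × £1.50/therm = £13.28 ≈ £13

£13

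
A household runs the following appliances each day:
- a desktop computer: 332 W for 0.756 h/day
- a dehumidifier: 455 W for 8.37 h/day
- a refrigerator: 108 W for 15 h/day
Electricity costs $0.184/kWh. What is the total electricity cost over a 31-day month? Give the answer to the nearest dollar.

desktop computer: 332 W × 0.756 h × 31 d = 7,781 Wh = 7.781 kWh
dehumidifier: 455 W × 8.37 h × 31 d = 118,059 Wh = 118.1 kWh
refrigerator: 108 W × 15 h × 31 d = 50,220 Wh = 50.22 kWh
Total energy = 7.781 + 118.1 + 50.22 = 176.1 kWh
Cost = 176.1 kWh × $0.184 = $32.39 ≈ $32

$32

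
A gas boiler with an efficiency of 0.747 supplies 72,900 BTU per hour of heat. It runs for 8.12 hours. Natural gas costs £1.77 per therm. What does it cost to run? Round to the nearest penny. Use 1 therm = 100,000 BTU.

£14.03

Heat delivered = 72,900 BTU/h × 8.12 h = 591,948 BTU
Gas input = 591,948 / 0.747 = 792,434 BTU
= 792,434 / 100,000 = 7.924 therm
Cost = 7.924 × £1.77/therm = £14.03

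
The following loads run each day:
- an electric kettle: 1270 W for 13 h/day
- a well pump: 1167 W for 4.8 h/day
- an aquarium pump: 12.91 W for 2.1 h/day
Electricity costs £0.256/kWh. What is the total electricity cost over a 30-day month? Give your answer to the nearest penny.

electric kettle: 1270 W × 13 h × 30 d = 495,300 Wh = 495.3 kWh
well pump: 1167 W × 4.8 h × 30 d = 168,048 Wh = 168 kWh
aquarium pump: 12.91 W × 2.1 h × 30 d = 813 Wh = 0.8133 kWh
Total energy = 495.3 + 168 + 0.8133 = 664.2 kWh
Cost = 664.2 kWh × £0.256 = £170.03

£170.03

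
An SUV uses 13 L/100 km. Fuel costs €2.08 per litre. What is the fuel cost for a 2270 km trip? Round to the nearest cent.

€613.81

Fuel = 13 L/100 km × 2270 km / 100 = 295.1 L
Cost = 295.1 L × €2.08/L = €613.81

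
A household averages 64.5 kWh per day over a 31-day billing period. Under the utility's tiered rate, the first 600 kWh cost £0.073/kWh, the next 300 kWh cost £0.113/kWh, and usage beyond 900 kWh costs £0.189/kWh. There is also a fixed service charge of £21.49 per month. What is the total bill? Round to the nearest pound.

Usage = 64.5 kWh/day × 31 days = 1999.5 kWh
First 600 kWh × £0.073 = £43.80
Next 300 kWh × £0.113 = £33.90
Remaining 1099.5 kWh × £0.189 = £207.81
Energy charge = £285.51; + service £21.49 = £307.00

£307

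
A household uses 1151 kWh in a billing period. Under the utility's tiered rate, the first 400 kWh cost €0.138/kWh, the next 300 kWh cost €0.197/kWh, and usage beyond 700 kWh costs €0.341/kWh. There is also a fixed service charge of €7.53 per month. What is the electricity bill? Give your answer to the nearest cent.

€275.62

First 400 kWh × €0.138 = €55.20
Next 300 kWh × €0.197 = €59.10
Remaining 451 kWh × €0.341 = €153.79
Energy charge = €268.09; + service €7.53 = €275.62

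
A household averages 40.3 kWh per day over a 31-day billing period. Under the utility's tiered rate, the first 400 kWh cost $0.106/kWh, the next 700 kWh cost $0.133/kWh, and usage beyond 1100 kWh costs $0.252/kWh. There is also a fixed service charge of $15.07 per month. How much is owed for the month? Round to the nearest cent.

Usage = 40.3 kWh/day × 31 days = 1249.3 kWh
First 400 kWh × $0.106 = $42.40
Next 700 kWh × $0.133 = $93.10
Remaining 149.3 kWh × $0.252 = $37.62
Energy charge = $173.12; + service $15.07 = $188.19

$188.19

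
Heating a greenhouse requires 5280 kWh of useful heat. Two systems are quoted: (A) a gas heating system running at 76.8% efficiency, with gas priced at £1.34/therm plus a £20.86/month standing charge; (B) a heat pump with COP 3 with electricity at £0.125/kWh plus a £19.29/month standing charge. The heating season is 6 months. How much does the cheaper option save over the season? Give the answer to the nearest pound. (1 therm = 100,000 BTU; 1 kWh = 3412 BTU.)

Heat load = 5280 kWh × 3412 = 18,015,360 BTU
Gas: input = 18,015,360 / 0.768 = 23,457,500 BTU = 234.6 therm → 234.6 × £1.34 = £314.33; + 6 × £20.86 standing = £439.49
Heat pump: 18,015,360 BTU / 3412 = 5,280 kWh heat; / 3 = 1,760 kWh in → × £0.125 = £220.00; + 6 × £19.29 standing = £335.74
Difference = |£439.49 − £335.74| = £103.75 ≈ £104

£104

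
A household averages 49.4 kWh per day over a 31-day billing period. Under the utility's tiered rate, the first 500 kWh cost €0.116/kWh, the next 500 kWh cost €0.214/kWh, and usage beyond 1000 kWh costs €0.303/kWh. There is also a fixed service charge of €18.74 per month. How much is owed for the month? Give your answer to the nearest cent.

Usage = 49.4 kWh/day × 31 days = 1531.4 kWh
First 500 kWh × €0.116 = €58.00
Next 500 kWh × €0.214 = €107.00
Remaining 531.4 kWh × €0.303 = €161.01
Energy charge = €326.01; + service €18.74 = €344.75

€344.75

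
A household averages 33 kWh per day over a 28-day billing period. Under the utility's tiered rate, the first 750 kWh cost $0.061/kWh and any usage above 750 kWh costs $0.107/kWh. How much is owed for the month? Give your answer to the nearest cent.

$64.37

Usage = 33 kWh/day × 28 days = 924 kWh
First 750 kWh × $0.061 = $45.75
Remaining 174 kWh × $0.107 = $18.62
Total = $64.37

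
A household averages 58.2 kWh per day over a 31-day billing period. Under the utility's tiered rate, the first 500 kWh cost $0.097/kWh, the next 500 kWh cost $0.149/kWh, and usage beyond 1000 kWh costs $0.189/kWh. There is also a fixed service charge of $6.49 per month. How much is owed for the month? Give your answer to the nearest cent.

$281.48

Usage = 58.2 kWh/day × 31 days = 1804.2 kWh
First 500 kWh × $0.097 = $48.50
Next 500 kWh × $0.149 = $74.50
Remaining 804.2 kWh × $0.189 = $151.99
Energy charge = $274.99; + service $6.49 = $281.48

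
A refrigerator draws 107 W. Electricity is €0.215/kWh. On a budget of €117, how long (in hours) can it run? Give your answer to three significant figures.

5090 h

Energy budget = €117 / €0.215 per kWh = 544.2 kWh = 544,186 Wh
Runtime = 544,186 Wh / 107 W = 5,086 h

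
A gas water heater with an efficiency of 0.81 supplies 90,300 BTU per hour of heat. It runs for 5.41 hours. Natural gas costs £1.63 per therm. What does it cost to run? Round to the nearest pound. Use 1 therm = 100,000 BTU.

£10

Heat delivered = 90,300 BTU/h × 5.41 h = 488,523 BTU
Gas input = 488,523 / 0.81 = 603,115 BTU
= 603,115 / 100,000 = 6.031 therm
Cost = 6.031 × £1.63/therm = £9.83 ≈ £10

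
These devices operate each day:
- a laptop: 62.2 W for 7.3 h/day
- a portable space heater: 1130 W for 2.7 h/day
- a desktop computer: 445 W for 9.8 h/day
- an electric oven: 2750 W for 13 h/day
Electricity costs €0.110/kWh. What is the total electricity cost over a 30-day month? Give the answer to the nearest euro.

€144

laptop: 62.2 W × 7.3 h × 30 d = 13,622 Wh = 13.62 kWh
portable space heater: 1130 W × 2.7 h × 30 d = 91,530 Wh = 91.53 kWh
desktop computer: 445 W × 9.8 h × 30 d = 130,830 Wh = 130.8 kWh
electric oven: 2750 W × 13 h × 30 d = 1,072,500 Wh = 1,072 kWh
Total energy = 13.62 + 91.53 + 130.8 + 1,072 = 1,308 kWh
Cost = 1,308 kWh × €0.110 = €143.93 ≈ €144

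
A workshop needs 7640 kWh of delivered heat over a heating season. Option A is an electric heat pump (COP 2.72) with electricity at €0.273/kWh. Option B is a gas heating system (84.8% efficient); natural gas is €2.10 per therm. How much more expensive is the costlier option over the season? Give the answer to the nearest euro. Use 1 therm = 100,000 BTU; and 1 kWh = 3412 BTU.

€121

Heat load = 7640 kWh × 3412 = 26,067,680 BTU
Gas: input = 26,067,680 / 0.848 = 30,740,189 BTU = 307.4 therm → 307.4 × €2.10 = €645.54
Heat pump: 26,067,680 BTU / 3412 = 7,640 kWh heat; / 2.72 = 2,809 kWh in → × €0.273 = €766.81
Difference = |€645.54 − €766.81| = €121.26 ≈ €121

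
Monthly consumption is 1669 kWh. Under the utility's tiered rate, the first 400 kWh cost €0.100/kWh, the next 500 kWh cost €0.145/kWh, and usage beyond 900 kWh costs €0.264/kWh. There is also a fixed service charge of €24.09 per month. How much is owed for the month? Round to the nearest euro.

€340

First 400 kWh × €0.100 = €40.00
Next 500 kWh × €0.145 = €72.50
Remaining 769 kWh × €0.264 = €203.02
Energy charge = €315.52; + service €24.09 = €339.61 ≈ €340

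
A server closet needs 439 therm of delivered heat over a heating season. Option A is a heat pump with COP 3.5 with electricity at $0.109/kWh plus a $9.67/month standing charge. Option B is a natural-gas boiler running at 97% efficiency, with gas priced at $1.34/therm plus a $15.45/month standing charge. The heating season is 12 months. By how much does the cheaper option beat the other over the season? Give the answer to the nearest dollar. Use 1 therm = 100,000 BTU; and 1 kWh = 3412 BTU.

$275

Heat load = 439 therm × 100,000 = 43,900,000 BTU
Gas: input = 43,900,000 / 0.97 = 45,257,732 BTU = 452.6 therm → 452.6 × $1.34 = $606.45; + 12 × $15.45 standing = $791.85
Heat pump: 43,900,000 BTU / 3412 = 12,870 kWh heat; / 3.5 = 3,676 kWh in → × $0.109 = $400.70; + 12 × $9.67 standing = $516.74
Difference = |$791.85 − $516.74| = $275.12 ≈ $275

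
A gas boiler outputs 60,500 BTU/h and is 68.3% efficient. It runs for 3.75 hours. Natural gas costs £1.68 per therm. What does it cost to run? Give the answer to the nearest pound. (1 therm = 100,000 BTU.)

Heat delivered = 60,500 BTU/h × 3.75 h = 226,875 BTU
Gas input = 226,875 / 0.683 = 332,174 BTU
= 332,174 / 100,000 = 3.322 therm
Cost = 3.322 × £1.68/therm = £5.58 ≈ £6

£6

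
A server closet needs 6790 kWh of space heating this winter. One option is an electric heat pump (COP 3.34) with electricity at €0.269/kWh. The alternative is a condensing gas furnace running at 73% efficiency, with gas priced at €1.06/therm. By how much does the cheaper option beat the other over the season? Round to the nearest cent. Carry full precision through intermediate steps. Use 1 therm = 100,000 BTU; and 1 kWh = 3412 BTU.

Heat load = 6790 kWh × 3412 = 23,167,480 BTU
Gas: input = 23,167,480 / 0.73 = 31,736,274 BTU = 317.4 therm → 317.4 × €1.06 = €336.40
Heat pump: 23,167,480 BTU / 3412 = 6,790 kWh heat; / 3.34 = 2,033 kWh in → × €0.269 = €546.86
Difference = |€336.40 − €546.86| = €210.45

€210.45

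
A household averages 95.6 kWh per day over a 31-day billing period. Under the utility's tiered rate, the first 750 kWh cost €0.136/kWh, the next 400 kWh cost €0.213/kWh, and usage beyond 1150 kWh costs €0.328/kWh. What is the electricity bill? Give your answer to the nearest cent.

Usage = 95.6 kWh/day × 31 days = 2963.6 kWh
First 750 kWh × €0.136 = €102.00
Next 400 kWh × €0.213 = €85.20
Remaining 1813.6 kWh × €0.328 = €594.86
Total = €782.06

€782.06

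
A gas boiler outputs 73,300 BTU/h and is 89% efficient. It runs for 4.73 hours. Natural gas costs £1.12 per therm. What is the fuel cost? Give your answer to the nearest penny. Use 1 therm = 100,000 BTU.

Heat delivered = 73,300 BTU/h × 4.73 h = 346,709 BTU
Gas input = 346,709 / 0.89 = 389,561 BTU
= 389,561 / 100,000 = 3.896 therm
Cost = 3.896 × £1.12/therm = £4.36

£4.36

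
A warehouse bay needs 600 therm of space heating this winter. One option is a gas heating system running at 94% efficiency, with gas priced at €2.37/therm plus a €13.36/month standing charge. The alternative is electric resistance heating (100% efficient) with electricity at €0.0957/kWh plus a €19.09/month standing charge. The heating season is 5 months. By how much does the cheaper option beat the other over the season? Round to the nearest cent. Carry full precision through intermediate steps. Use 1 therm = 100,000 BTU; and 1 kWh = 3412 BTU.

€198.77

Heat load = 600 therm × 100,000 = 60,000,000 BTU
Gas: input = 60,000,000 / 0.94 = 63,829,787 BTU = 638.3 therm → 638.3 × €2.37 = €1,512.77; + 5 × €13.36 standing = €1,579.57
Electric: 60,000,000 BTU / 3412 = 17,580 kWh → × €0.0957 = €1,682.88; + 5 × €19.09 standing = €1,778.33
Difference = |€1,579.57 − €1,778.33| = €198.77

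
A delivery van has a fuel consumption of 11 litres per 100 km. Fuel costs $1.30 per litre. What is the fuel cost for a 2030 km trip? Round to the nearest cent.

$290.29

Fuel = 11 L/100 km × 2030 km / 100 = 223.3 L
Cost = 223.3 L × $1.30/L = $290.29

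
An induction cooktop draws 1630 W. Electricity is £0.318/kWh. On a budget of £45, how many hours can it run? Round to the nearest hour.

87 h

Energy budget = £45 / £0.318 per kWh = 141.5 kWh = 141,509 Wh
Runtime = 141,509 Wh / 1630 W = 86.82 h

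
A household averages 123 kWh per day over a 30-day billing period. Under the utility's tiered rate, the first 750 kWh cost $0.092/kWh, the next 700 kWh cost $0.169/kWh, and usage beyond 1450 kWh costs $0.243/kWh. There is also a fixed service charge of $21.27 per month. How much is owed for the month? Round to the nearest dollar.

Usage = 123 kWh/day × 30 days = 3690 kWh
First 750 kWh × $0.092 = $69.00
Next 700 kWh × $0.169 = $118.30
Remaining 2240 kWh × $0.243 = $544.32
Energy charge = $731.62; + service $21.27 = $752.89 ≈ $753

$753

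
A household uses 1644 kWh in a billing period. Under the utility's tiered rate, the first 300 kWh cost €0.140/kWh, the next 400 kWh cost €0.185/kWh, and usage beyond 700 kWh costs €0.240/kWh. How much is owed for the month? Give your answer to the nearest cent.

First 300 kWh × €0.140 = €42.00
Next 400 kWh × €0.185 = €74.00
Remaining 944 kWh × €0.240 = €226.56
Total = €342.56

€342.56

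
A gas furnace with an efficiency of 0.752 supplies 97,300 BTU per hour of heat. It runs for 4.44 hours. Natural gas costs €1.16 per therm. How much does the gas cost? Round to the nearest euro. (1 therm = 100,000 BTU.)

€7

Heat delivered = 97,300 BTU/h × 4.44 h = 432,012 BTU
Gas input = 432,012 / 0.752 = 574,484 BTU
= 574,484 / 100,000 = 5.745 therm
Cost = 5.745 × €1.16/therm = €6.66 ≈ €7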